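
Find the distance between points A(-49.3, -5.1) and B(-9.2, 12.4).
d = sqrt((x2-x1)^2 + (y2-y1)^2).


dx = -9.2 + 49.3 = 40.1
dy = 12.4 + 5.1 = 17.5
d = sqrt(1608.01 + 306.25) = sqrt(1914.26) = 43.7523

43.7523


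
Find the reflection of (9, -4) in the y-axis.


Reflection rule for y-axis: (-x, y)
(9, -4) -> (-9, -4)

(-9, -4)


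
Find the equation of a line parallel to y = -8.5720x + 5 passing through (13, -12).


Parallel lines have equal slopes.
m2 = -8.5720
b2 = -12 + 8.5720*13 = 99.4360

y = -8.5720x + 99.4360


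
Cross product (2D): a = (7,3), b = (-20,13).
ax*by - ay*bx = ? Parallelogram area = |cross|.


cross = 7*13 - 3*(-20) = 91 + 60 = 151
Parallelogram area = |151| = 151

cross = 151, parallelogram area = 151


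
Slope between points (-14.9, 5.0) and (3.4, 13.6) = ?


dy = 13.6 - 5.0 = 8.6
dx = 3.4 + 14.9 = 18.3
m = 8.6/18.3 = 0.4699

m = 0.4699


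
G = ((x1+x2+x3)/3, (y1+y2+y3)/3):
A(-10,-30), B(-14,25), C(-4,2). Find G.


Gx = (-10- 14- 4)/3 = -28/3 = -9.3333
Gy = (-30+25+2)/3 = -3/3 = -1.0000

G = (-9.3333, -1.0000)


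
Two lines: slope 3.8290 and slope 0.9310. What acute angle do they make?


m1-m2 = 2.898
1+m1*m2 = 4.564799
tan(theta) = |2.898/4.564799| = 0.634858
theta = arctan(|2.898/4.564799|) = 32.4098 degrees (acute angle)

32.4098 degrees


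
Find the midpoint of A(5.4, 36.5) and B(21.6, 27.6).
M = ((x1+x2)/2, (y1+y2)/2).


Mx = (5.4 + 21.6)/2 = 27.0/2 = 13.5000
My = (36.5 + 27.6)/2 = 64.1/2 = 32.0500

(13.5000, 32.0500)


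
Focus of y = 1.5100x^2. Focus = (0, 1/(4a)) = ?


a = 1.5100
4a = 6.0400
focus = (0, 1/6.0400) = (0, 0.1656)

Focus = (0, 0.1656)


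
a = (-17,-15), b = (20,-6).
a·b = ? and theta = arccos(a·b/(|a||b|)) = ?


a·b = -17*20 - 15*(-6) = -340 + 90 = -250
|a| = sqrt(289+225) = 22.6716
|b| = sqrt(400+36) = 20.8806
cos(theta) = -250/(sqrt(514)*sqrt(436)) = -250/sqrt(224104) = -0.528099
theta = arccos(-250/sqrt(224104)) = 121.8771 degrees

a·b = -250, theta = 121.8771 deg


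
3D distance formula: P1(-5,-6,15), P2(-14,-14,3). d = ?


dx=-9, dy=-8, dz=-12
d = sqrt(81+64+144) = sqrt(289) = 17.0000

17.0000


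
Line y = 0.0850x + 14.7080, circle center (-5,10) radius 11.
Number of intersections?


Substitute y = 0.0850x + 14.7080: (x+ 5)^2 + (0.0850x+14.7080-10)^2 = 121
Expand to Ax^2 + Bx + C = 0, where b-k = 4.708
A = 1+m^2 = 1.007225
B = 2(m(b-k) - h) = 2(0.0850*4.708 + 5) = 10.80036
C = h^2 + (b-k)^2 - r^2 = 25 + 22.165264 - 121 = -73.834736
disc = B^2-4AC = 116.6478 + 297.4728 = 414.1206
disc > 0

2 intersection points


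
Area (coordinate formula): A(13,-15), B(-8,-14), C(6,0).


13*(-14-0) = -182
-8*(0+ 15) = -120
6*(-15+ 14) = -6
sum = -308
Area = |-308|/2 = 154.0000

154.0000 sq units


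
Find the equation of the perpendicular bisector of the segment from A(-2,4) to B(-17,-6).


Midpoint = (-9.5, -1)
Slope of AB = dy/dx = -10/(-15) = 0.6667
Perp slope = -dx/dy = -15/10 = -1.5000
b = My - (perp slope)*Mx = -1 + (-15*(-9.5))/(-10) = -1 - 14.2500 = -15.2500

y = -1.5000x - 15.2500


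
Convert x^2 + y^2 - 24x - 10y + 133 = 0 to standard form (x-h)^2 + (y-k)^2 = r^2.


h = -D/2 = 24/2 = 12
k = -E/2 = 10/2 = 5
r^2 = h^2 + k^2 - F = 144 + 25 - 133 = 36
r = 6

Center (12, 5), radius = 6


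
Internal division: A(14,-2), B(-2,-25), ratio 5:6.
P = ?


Px = (5*(-2) + 6*14)/11 = 74/11 = 6.7273
Py = (5*(-25) + 6*(-2))/11 = -137/11 = -12.4545

P = (6.7273, -12.4545)


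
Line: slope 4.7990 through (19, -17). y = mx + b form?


y + 17 = 4.7990(x - 19)
y = 4.7990x - 17 - 4.7990*19
y = 4.7990x - 108.1810

y = 4.7990x - 108.1810


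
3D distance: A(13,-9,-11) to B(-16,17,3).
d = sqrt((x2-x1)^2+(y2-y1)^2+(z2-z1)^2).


dx=-29, dy=26, dz=14
d = sqrt(841+676+196) = sqrt(1713) = 41.3884

41.3884


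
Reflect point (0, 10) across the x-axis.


Reflection rule for x-axis: (x, -y)
(0, 10) -> (0, -10)

(0, -10)


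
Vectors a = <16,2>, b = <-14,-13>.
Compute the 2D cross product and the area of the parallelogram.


cross = 16*(-13) - 2*(-14) = -208 + 28 = -180
Parallelogram area = |-180| = 180

cross = -180, parallelogram area = 180


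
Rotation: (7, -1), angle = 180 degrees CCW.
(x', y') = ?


cos(180) = -1, sin(180) = 0
x' = 7*(-1) + 1*0 = -7
y' = 7*0 - 1*(-1) = 1

(-7, 1)


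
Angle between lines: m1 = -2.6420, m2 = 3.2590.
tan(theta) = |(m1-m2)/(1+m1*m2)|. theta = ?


m1-m2 = -5.901
1+m1*m2 = -7.610278
tan(theta) = |-5.901/(-7.610278)| = 0.775399
theta = arctan(|-5.901/(-7.610278)|) = 37.7900 degrees (acute angle)

37.7900 degrees


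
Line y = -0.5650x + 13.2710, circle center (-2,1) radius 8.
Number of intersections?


Substitute y = -0.5650x + 13.2710: (x+ 2)^2 + (-0.5650x+13.2710-1)^2 = 64
Expand to Ax^2 + Bx + C = 0, where b-k = 12.271
A = 1+m^2 = 1.319225
B = 2(m(b-k) - h) = 2(-0.5650*12.271 + 2) = -9.86623
C = h^2 + (b-k)^2 - r^2 = 4 + 150.577441 - 64 = 90.577441
disc = B^2-4AC = 97.3425 - 477.9681 = -380.6256
disc < 0

0 intersection points


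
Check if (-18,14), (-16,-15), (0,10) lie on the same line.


-18*(-15-10) - 16*(10-14) + 0*(14+ 15)
= 450 + 64 + 0 = 514

No, not collinear (determinant = 514)


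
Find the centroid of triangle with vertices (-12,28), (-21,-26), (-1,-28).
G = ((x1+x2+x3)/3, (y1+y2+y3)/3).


Gx = (-12- 21- 1)/3 = -34/3 = -11.3333
Gy = (28- 26- 28)/3 = -26/3 = -8.6667

G = (-11.3333, -8.6667)


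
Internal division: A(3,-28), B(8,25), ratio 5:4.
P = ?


Px = (5*8 + 4*3)/9 = 52/9 = 5.7778
Py = (5*25 + 4*(-28))/9 = 13/9 = 1.4444

P = (5.7778, 1.4444)


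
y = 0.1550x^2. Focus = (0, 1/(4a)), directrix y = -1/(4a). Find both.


a = 0.1550
1/(4a) = 1.6129
Focus = (0, 1.6129)
Directrix: y = -1.6129

Focus = (0, 1.6129), Directrix: y = -1.6129


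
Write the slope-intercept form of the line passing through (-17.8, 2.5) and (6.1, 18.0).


m = (15.5)/(23.9) = 0.6485
b = y1 - m*x1 = 2.5 - (15.5*(-17.8))/(23.9) = 2.5 + 11.5439 = 14.0439

y = 0.6485x + 14.0439


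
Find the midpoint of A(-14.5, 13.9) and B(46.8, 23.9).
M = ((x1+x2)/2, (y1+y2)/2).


Mx = (-14.5 + 46.8)/2 = 32.3/2 = 16.1500
My = (13.9 + 23.9)/2 = 37.8/2 = 18.9000

(16.1500, 18.9000)


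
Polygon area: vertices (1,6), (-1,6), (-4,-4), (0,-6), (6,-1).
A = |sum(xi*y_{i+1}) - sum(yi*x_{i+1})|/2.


sum(xi*y_{i+1}) = 1*6 - 1*(-4) - 4*(-6) + 0*(-1) + 6*6 = 70
sum(yi*x_{i+1}) = 6*(-1) + 6*(-4) - 4*0 - 6*6 - 1*1 = -67
Area = |70 + 67|/2 = 137/2 = 68.5000

68.5000 sq units


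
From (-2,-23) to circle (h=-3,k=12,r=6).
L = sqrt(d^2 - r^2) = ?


d = sqrt((-2+ 3)^2 + (-23-12)^2) = sqrt(1+1225) = 35.0143
L = sqrt(1226.0000 - 36) = sqrt(1190.0000) = 34.4964

34.4964


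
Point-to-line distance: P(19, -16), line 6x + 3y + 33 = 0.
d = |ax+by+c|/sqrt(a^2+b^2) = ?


|6*19 + 3*(-16) + 33| = |99| = 99
sqrt(36 + 9) = sqrt(45) = 6.7082
d = 99/sqrt(45) = 14.7580

14.7580


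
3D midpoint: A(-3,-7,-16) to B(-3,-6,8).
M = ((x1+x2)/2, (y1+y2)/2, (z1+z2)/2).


Mx = (-3- 3)/2 = -3.0000
My = (-7- 6)/2 = -6.5000
Mz = (-16+8)/2 = -4.0000

M = (-3.0000, -6.5000, -4.0000)


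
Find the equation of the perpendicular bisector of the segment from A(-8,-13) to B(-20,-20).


Midpoint = (-14, -16.5)
Slope of AB = dy/dx = -7/(-12) = 0.5833
Perp slope = -dx/dy = -12/7 = -1.7143
b = My - (perp slope)*Mx = -16.5 + (-12*(-14))/(-7) = -16.5 - 24.0000 = -40.5000

y = -1.7143x - 40.5000


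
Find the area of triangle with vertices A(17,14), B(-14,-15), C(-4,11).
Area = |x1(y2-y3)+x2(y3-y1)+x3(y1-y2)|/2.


17*(-15-11) = -442
-14*(11-14) = 42
-4*(14+ 15) = -116
sum = -516
Area = |-516|/2 = 258.0000

258.0000 sq units


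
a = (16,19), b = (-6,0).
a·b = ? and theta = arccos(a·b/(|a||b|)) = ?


a·b = 16*(-6) + 19*0 = -96 + 0 = -96
|a| = sqrt(256+361) = 24.8395
|b| = sqrt(36+0) = 6.0000
cos(theta) = -96/(sqrt(617)*sqrt(36)) = -96/sqrt(22212) = -0.644136
theta = arccos(-96/sqrt(22212)) = 130.1009 degrees

a·b = -96, theta = 130.1009 deg


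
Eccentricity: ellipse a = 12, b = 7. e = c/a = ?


c = sqrt(144-49) = sqrt(95) = 9.7468
e = c/a = sqrt(95)/12 = 0.8122

e = 0.8122


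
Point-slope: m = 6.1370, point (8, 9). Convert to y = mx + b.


y - 9 = 6.1370(x - 8)
y = 6.1370x + 9 - 6.1370*8
y = 6.1370x - 40.0960

y = 6.1370x - 40.0960


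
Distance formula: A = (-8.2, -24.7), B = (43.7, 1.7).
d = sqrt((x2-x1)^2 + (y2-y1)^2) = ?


dx = 43.7 + 8.2 = 51.9
dy = 1.7 + 24.7 = 26.4
d = sqrt(2693.61 + 696.96) = sqrt(3390.57) = 58.2286

58.2286


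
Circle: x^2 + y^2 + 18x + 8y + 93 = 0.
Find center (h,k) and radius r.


h = -D/2 = -18/2 = -9
k = -E/2 = -8/2 = -4
r^2 = h^2 + k^2 - F = 81 + 16 - 93 = 4
r = 2

Center (-9, -4), radius = 2


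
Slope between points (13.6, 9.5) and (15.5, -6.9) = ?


dy = -6.9 - 9.5 = -16.4
dx = 15.5 - 13.6 = 1.9
m = -16.4/1.9 = -8.6316

m = -8.6316


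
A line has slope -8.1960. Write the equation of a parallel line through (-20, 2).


Parallel lines have equal slopes.
m2 = -8.1960
b2 = 2 + 8.1960*(-20) = -161.9200

y = -8.1960x - 161.9200


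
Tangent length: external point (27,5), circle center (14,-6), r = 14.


d = sqrt((27-14)^2 + (5+ 6)^2) = sqrt(169+121) = 17.0294
L = sqrt(290.0000 - 196) = sqrt(94.0000) = 9.6954

9.6954


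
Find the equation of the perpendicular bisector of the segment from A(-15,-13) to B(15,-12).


Midpoint = (0, -12.5)
Slope of AB = dy/dx = 1/30 = 0.0333
Perp slope = -dx/dy = -30/1 = -30.0000
b = My - (perp slope)*Mx = -12.5 + (30*0)/1 = -12.5 + 0 = -12.5000

y = -30.0000x - 12.5000


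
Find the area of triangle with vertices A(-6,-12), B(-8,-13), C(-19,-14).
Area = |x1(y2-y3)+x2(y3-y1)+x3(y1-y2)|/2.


-6*(-13+ 14) = -6
-8*(-14+ 12) = 16
-19*(-12+ 13) = -19
sum = -9
Area = |-9|/2 = 4.5000

4.5000 sq units


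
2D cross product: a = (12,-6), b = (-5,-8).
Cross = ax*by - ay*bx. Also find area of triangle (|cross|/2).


cross = 12*(-8) + 6*(-5) = -96 - 30 = -126
Triangle area = |-126|/2 = 126/2 = 63.0000

cross = -126, triangle area = 63.0000


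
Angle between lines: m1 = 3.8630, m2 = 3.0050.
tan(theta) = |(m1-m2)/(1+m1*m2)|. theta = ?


m1-m2 = 0.858
1+m1*m2 = 12.608315
tan(theta) = |0.858/12.608315| = 0.068050
theta = arctan(|0.858/12.608315|) = 3.8930 degrees (acute angle)

3.8930 degrees


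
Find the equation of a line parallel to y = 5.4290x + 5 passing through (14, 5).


Parallel lines have equal slopes.
m2 = 5.4290
b2 = 5 - 5.4290*14 = -71.0060

y = 5.4290x - 71.0060


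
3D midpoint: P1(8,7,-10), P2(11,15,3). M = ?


Mx = (8+11)/2 = 9.5000
My = (7+15)/2 = 11.0000
Mz = (-10+3)/2 = -3.5000

M = (9.5000, 11.0000, -3.5000)


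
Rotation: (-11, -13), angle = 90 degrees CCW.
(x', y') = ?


cos(90) = 0, sin(90) = 1
x' = -11*0 + 13*1 = 13
y' = -11*1 - 13*0 = -11

(13, -11)


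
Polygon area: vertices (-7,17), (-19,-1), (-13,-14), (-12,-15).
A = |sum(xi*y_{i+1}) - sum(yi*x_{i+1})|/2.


sum(xi*y_{i+1}) = -7*(-1) - 19*(-14) - 13*(-15) - 12*17 = 264
sum(yi*x_{i+1}) = 17*(-19) - 1*(-13) - 14*(-12) - 15*(-7) = -37
Area = |264 + 37|/2 = 301/2 = 150.5000

150.5000 sq units


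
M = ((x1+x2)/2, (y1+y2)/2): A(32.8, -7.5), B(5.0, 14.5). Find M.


Mx = (32.8 + 5.0)/2 = 37.8/2 = 18.9000
My = (-7.5 + 14.5)/2 = 7.0/2 = 3.5000

(18.9000, 3.5000)


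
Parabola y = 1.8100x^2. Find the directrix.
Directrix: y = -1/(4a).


a = 1.8100
1/(4a) = 0.1381
directrix: y = -0.1381 = -0.1381

y = -0.1381


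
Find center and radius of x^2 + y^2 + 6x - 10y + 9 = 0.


h = -D/2 = -6/2 = -3
k = -E/2 = 10/2 = 5
r^2 = h^2 + k^2 - F = 9 + 25 - 9 = 25
r = 5

Center (-3, 5), radius = 5


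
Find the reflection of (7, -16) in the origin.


Reflection rule for origin: (-x, -y)
(7, -16) -> (-7, 16)

(-7, 16)


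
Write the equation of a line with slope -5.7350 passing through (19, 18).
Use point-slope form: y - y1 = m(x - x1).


y - 18 = -5.7350(x - 19)
y = -5.7350x + 18 + 5.7350*19
y = -5.7350x + 126.9650

y = -5.7350x + 126.9650


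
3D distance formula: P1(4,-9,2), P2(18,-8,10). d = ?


dx=14, dy=1, dz=8
d = sqrt(196+1+64) = sqrt(261) = 16.1555

16.1555


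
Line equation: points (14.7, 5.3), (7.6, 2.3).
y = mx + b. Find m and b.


m = (-3.0)/(-7.1) = 0.4225
b = y1 - m*x1 = 5.3 - (-3.0*14.7)/(-7.1) = 5.3 - 6.2113 = -0.9113

y = 0.4225x - 0.9113


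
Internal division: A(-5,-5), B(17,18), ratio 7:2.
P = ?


Px = (7*17 + 2*(-5))/9 = 109/9 = 12.1111
Py = (7*18 + 2*(-5))/9 = 116/9 = 12.8889

P = (12.1111, 12.8889)


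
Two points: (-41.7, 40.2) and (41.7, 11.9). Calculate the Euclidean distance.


dx = 41.7 + 41.7 = 83.4
dy = 11.9 - 40.2 = -28.3
d = sqrt(6955.56 + 800.89) = sqrt(7756.45) = 88.0707

88.0707


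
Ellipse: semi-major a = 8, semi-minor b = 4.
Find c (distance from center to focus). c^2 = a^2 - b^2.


c^2 = 8^2 - 4^2 = 64 - 16 = 48
c = sqrt(48) = 6.9282

c = 6.9282


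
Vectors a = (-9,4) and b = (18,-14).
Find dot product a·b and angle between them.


a·b = -9*18 + 4*(-14) = -162 - 56 = -218
|a| = sqrt(81+16) = 9.8489
|b| = sqrt(324+196) = 22.8035
cos(theta) = -218/(sqrt(97)*sqrt(520)) = -218/sqrt(50440) = -0.970664
theta = arccos(-218/sqrt(50440)) = 166.0875 degrees

a·b = -218, theta = 166.0875 deg


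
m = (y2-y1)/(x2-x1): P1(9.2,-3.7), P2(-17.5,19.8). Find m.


dy = 19.8 + 3.7 = 23.5
dx = -17.5 - 9.2 = -26.7
m = 23.5/(-26.7) = -0.8801

m = -0.8801


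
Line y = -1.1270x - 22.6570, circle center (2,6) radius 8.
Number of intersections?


Substitute y = -1.1270x - 22.6570: (x-2)^2 + (-1.1270x- 22.6570-6)^2 = 64
Expand to Ax^2 + Bx + C = 0, where b-k = -28.657
A = 1+m^2 = 2.270129
B = 2(m(b-k) - h) = 2(-1.1270*(-28.657) - 2) = 60.592878
C = h^2 + (b-k)^2 - r^2 = 4 + 821.223649 - 64 = 761.223649
disc = B^2-4AC = 3671.4969 - 6912.3035 = -3240.8066
disc < 0

0 intersection points


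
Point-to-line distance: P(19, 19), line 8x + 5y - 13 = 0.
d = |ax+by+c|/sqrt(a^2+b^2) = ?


|8*19 + 5*19 - 13| = |234| = 234
sqrt(64 + 25) = sqrt(89) = 9.4340
d = 234/sqrt(89) = 24.8040

24.8040


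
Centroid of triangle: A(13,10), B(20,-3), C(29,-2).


Gx = (13+20+29)/3 = 62/3 = 20.6667
Gy = (10- 3- 2)/3 = 5/3 = 1.6667

G = (20.6667, 1.6667)


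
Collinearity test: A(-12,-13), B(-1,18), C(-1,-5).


-12*(18+ 5) - 1*(-5+ 13) - 1*(-13-18)
= -276 - 8 + 31 = -253

No, not collinear (determinant = -253)


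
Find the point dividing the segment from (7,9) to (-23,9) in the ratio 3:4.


Px = (3*(-23) + 4*7)/7 = -41/7 = -5.8571
Py = (3*9 + 4*9)/7 = 63/7 = 9.0000

P = (-5.8571, 9.0000)


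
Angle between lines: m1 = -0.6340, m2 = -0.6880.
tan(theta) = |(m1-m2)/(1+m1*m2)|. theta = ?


m1-m2 = 0.054
1+m1*m2 = 1.436192
tan(theta) = |0.054/1.436192| = 0.037599
theta = arctan(|0.054/1.436192|) = 2.1533 degrees (acute angle)

2.1533 degrees


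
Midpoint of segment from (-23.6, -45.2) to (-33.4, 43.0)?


Mx = (-23.6 - 33.4)/2 = -57.0/2 = -28.5000
My = (-45.2 + 43.0)/2 = -2.2/2 = -1.1000

(-28.5000, -1.1000)


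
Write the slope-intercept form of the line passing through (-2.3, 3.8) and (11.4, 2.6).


m = (-1.2)/(13.7) = -0.0876
b = y1 - m*x1 = 3.8 - (-1.2*(-2.3))/(13.7) = 3.8 - 0.2015 = 3.5985

y = -0.0876x + 3.5985


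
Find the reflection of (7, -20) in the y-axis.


Reflection rule for y-axis: (-x, y)
(7, -20) -> (-7, -20)

(-7, -20)


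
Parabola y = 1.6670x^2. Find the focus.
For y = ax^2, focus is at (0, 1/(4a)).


a = 1.6670
4a = 6.6680
focus = (0, 1/6.6680) = (0, 0.1500)

Focus = (0, 0.1500)


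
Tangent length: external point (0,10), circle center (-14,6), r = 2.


d = sqrt((0+ 14)^2 + (10-6)^2) = sqrt(196+16) = 14.5602
L = sqrt(212.0000 - 4) = sqrt(208.0000) = 14.4222

14.4222


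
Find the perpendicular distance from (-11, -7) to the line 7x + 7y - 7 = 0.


|7*(-11) + 7*(-7) - 7| = |-133| = 133
sqrt(49 + 49) = sqrt(98) = 9.8995
d = 133/sqrt(98) = 13.4350

13.4350


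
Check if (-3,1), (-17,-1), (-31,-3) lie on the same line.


-3*(-1+ 3) - 17*(-3-1) - 31*(1+ 1)
= -6 + 68 - 62 = 0

Yes, collinear (determinant = 0)


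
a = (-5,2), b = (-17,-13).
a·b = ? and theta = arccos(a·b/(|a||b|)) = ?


a·b = -5*(-17) + 2*(-13) = 85 - 26 = 59
|a| = sqrt(25+4) = 5.3852
|b| = sqrt(289+169) = 21.4009
cos(theta) = 59/(sqrt(29)*sqrt(458)) = 59/sqrt(13282) = 0.511941
theta = arccos(59/sqrt(13282)) = 59.2068 degrees

a·b = 59, theta = 59.2068 deg


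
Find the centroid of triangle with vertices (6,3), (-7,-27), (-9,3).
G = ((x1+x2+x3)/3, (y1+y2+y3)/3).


Gx = (6- 7- 9)/3 = -10/3 = -3.3333
Gy = (3- 27+3)/3 = -21/3 = -7.0000

G = (-3.3333, -7.0000)


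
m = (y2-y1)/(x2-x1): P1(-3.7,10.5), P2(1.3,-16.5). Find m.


dy = -16.5 - 10.5 = -27.0
dx = 1.3 + 3.7 = 5.0
m = -27.0/5.0 = -5.4000

m = -5.4000


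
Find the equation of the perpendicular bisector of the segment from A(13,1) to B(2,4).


Midpoint = (7.5, 2.5)
Slope of AB = dy/dx = 3/(-11) = -0.2727
Perp slope = -dx/dy = 11/3 = 3.6667
b = My - (perp slope)*Mx = 2.5 + (-11*7.5)/3 = 2.5 - 27.5000 = -25.0000

y = 3.6667x - 25.0000


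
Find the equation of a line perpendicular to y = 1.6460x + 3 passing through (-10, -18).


Perpendicular slope = -1/m1 = -1/1.6460 = -0.6075
b2 = y0 - m2*x0 = -18 - 10/1.6460 = -18 - 6.0753 = -24.0753

y = -0.6075x - 24.0753


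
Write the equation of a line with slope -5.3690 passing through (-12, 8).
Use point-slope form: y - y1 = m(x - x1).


y - 8 = -5.3690(x + 12)
y = -5.3690x + 8 + 5.3690*(-12)
y = -5.3690x - 56.4280

y = -5.3690x - 56.4280


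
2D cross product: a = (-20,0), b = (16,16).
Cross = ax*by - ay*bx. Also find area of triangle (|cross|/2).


cross = -20*16 - 0*16 = -320 - 0 = -320
Triangle area = |-320|/2 = 320/2 = 160.0000

cross = -320, triangle area = 160.0000


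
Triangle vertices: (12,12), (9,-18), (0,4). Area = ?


12*(-18-4) = -264
9*(4-12) = -72
0*(12+ 18) = 0
sum = -336
Area = |-336|/2 = 168.0000

168.0000 sq units


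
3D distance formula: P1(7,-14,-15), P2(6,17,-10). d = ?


dx=-1, dy=31, dz=5
d = sqrt(1+961+25) = sqrt(987) = 31.4166

31.4166


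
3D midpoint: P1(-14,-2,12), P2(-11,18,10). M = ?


Mx = (-14- 11)/2 = -12.5000
My = (-2+18)/2 = 8.0000
Mz = (12+10)/2 = 11.0000

M = (-12.5000, 8.0000, 11.0000)


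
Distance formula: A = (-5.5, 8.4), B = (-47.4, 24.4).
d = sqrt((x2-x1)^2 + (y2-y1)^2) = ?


dx = -47.4 + 5.5 = -41.9
dy = 24.4 - 8.4 = 16
d = sqrt(1755.61 + 256) = sqrt(2011.61) = 44.8510

44.8510


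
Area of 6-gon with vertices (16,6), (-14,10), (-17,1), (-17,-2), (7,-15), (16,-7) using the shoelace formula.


sum(xi*y_{i+1}) = 16*10 - 14*1 - 17*(-2) - 17*(-15) + 7*(-7) + 16*6 = 482
sum(yi*x_{i+1}) = 6*(-14) + 10*(-17) + 1*(-17) - 2*7 - 15*16 - 7*16 = -637
Area = |482 + 637|/2 = 1119/2 = 559.5000

559.5000 sq units


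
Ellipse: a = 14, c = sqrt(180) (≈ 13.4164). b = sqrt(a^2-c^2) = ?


b^2 = 14^2 - (sqrt(180))^2 = 196 - 180 = 16
b = sqrt(16) = 4

b = 4


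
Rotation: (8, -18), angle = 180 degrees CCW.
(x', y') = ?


cos(180) = -1, sin(180) = 0
x' = 8*(-1) + 18*0 = -8
y' = 8*0 - 18*(-1) = 18

(-8, 18)


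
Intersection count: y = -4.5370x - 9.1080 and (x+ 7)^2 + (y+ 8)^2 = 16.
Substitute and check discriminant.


Substitute y = -4.5370x - 9.1080: (x+ 7)^2 + (-4.5370x- 9.1080+ 8)^2 = 16
Expand to Ax^2 + Bx + C = 0, where b-k = -1.108
A = 1+m^2 = 21.584369
B = 2(m(b-k) - h) = 2(-4.5370*(-1.108) + 7) = 24.053992
C = h^2 + (b-k)^2 - r^2 = 49 + 1.227664 - 16 = 34.227664
disc = B^2-4AC = 578.5945 - 2955.1301 = -2376.5356
disc < 0

0 intersection points


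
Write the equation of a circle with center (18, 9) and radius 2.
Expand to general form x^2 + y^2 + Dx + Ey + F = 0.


(x-18)^2 + (y-9)^2 = 2^2
D = -2h = -36, E = -2k = -18
F = h^2+k^2-r^2 = 324+81-4 = 401

x^2 + y^2 - 36x - 18y + 401 = 0


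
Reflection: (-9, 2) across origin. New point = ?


Reflection rule for origin: (-x, -y)
(-9, 2) -> (9, -2)

(9, -2)


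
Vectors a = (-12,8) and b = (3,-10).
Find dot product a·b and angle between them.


a·b = -12*3 + 8*(-10) = -36 - 80 = -116
|a| = sqrt(144+64) = 14.4222
|b| = sqrt(9+100) = 10.4403
cos(theta) = -116/(sqrt(208)*sqrt(109)) = -116/sqrt(22672) = -0.770394
theta = arccos(-116/sqrt(22672)) = 140.3893 degrees

a·b = -116, theta = 140.3893 deg


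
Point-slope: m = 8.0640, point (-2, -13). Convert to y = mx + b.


y + 13 = 8.0640(x + 2)
y = 8.0640x - 13 - 8.0640*(-2)
y = 8.0640x + 3.1280

y = 8.0640x + 3.1280


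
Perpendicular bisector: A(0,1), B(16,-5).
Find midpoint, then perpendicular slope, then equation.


Midpoint = (8, -2)
Slope of AB = dy/dx = -6/16 = -0.3750
Perp slope = -dx/dy = 16/6 = 2.6667
b = My - (perp slope)*Mx = -2 + (16*8)/(-6) = -2 - 21.3333 = -23.3333

y = 2.6667x - 23.3333


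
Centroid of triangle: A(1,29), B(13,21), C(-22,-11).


Gx = (1+13- 22)/3 = -8/3 = -2.6667
Gy = (29+21- 11)/3 = 39/3 = 13.0000

G = (-2.6667, 13.0000)


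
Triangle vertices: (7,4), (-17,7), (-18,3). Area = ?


7*(7-3) = 28
-17*(3-4) = 17
-18*(4-7) = 54
sum = 99
Area = |99|/2 = 49.5000

49.5000 sq units


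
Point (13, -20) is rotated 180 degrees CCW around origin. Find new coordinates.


cos(180) = -1, sin(180) = 0
x' = 13*(-1) + 20*0 = -13
y' = 13*0 - 20*(-1) = 20

(-13, 20)


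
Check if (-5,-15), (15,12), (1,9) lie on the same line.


-5*(12-9) + 15*(9+ 15) + 1*(-15-12)
= -15 + 360 - 27 = 318

No, not collinear (determinant = 318)


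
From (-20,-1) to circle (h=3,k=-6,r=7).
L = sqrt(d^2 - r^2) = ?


d = sqrt((-20-3)^2 + (-1+ 6)^2) = sqrt(529+25) = 23.5372
L = sqrt(554.0000 - 49) = sqrt(505.0000) = 22.4722

22.4722


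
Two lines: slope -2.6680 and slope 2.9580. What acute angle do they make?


m1-m2 = -5.626
1+m1*m2 = -6.891944
tan(theta) = |-5.626/(-6.891944)| = 0.816315
theta = arctan(|-5.626/(-6.891944)|) = 39.2253 degrees (acute angle)

39.2253 degrees


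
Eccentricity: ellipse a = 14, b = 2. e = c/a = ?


c = sqrt(196-4) = sqrt(192) = 13.8564
e = c/a = sqrt(192)/14 = 0.9897

e = 0.9897


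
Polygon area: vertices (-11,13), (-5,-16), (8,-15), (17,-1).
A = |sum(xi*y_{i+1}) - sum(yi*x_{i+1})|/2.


sum(xi*y_{i+1}) = -11*(-16) - 5*(-15) + 8*(-1) + 17*13 = 464
sum(yi*x_{i+1}) = 13*(-5) - 16*8 - 15*17 - 1*(-11) = -437
Area = |464 + 437|/2 = 901/2 = 450.5000

450.5000 sq units


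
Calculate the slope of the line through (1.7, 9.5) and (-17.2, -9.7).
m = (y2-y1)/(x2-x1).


dy = -9.7 - 9.5 = -19.2
dx = -17.2 - 1.7 = -18.9
m = -19.2/(-18.9) = 1.0159

m = 1.0159


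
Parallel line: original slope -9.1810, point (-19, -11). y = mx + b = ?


Parallel lines have equal slopes.
m2 = -9.1810
b2 = -11 + 9.1810*(-19) = -185.4390

y = -9.1810x - 185.4390


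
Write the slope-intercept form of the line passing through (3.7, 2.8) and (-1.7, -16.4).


m = (-19.2)/(-5.4) = 3.5556
b = y1 - m*x1 = 2.8 - (-19.2*3.7)/(-5.4) = 2.8 - 13.1556 = -10.3556

y = 3.5556x - 10.3556


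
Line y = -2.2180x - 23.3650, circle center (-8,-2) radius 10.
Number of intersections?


Substitute y = -2.2180x - 23.3650: (x+ 8)^2 + (-2.2180x- 23.3650+ 2)^2 = 100
Expand to Ax^2 + Bx + C = 0, where b-k = -21.365
A = 1+m^2 = 5.919524
B = 2(m(b-k) - h) = 2(-2.2180*(-21.365) + 8) = 110.77514
C = h^2 + (b-k)^2 - r^2 = 64 + 456.463225 - 100 = 420.463225
disc = B^2-4AC = 12271.1316 - 9955.7686 = 2315.3630
disc > 0

2 intersection points


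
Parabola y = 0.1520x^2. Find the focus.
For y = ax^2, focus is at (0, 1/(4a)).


a = 0.1520
4a = 0.6080
focus = (0, 1/0.6080) = (0, 1.6447)

Focus = (0, 1.6447)


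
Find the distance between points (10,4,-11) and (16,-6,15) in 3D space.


dx=6, dy=-10, dz=26
d = sqrt(36+100+676) = sqrt(812) = 28.4956

28.4956


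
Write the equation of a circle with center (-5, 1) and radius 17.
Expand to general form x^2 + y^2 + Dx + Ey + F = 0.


(x+ 5)^2 + (y-1)^2 = 17^2
D = -2h = 10, E = -2k = -2
F = h^2+k^2-r^2 = 25+1-289 = -263

x^2 + y^2 + 10x - 2y - 263 = 0


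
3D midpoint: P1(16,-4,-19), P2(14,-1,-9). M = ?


Mx = (16+14)/2 = 15.0000
My = (-4- 1)/2 = -2.5000
Mz = (-19- 9)/2 = -14.0000

M = (15.0000, -2.5000, -14.0000)


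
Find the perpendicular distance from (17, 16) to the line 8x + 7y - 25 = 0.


|8*17 + 7*16 - 25| = |223| = 223
sqrt(64 + 49) = sqrt(113) = 10.6301
d = 223/sqrt(113) = 20.9781

20.9781


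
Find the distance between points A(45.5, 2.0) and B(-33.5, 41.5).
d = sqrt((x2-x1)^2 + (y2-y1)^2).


dx = -33.5 - 45.5 = -79.0
dy = 41.5 - 2.0 = 39.5
d = sqrt(6241.0 + 1560.25) = sqrt(7801.25) = 88.3247

88.3247


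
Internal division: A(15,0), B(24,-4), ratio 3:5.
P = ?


Px = (3*24 + 5*15)/8 = 147/8 = 18.3750
Py = (3*(-4) + 5*0)/8 = -12/8 = -1.5000

P = (18.3750, -1.5000)


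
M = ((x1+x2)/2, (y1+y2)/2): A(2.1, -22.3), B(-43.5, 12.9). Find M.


Mx = (2.1 - 43.5)/2 = -41.4/2 = -20.7000
My = (-22.3 + 12.9)/2 = -9.4/2 = -4.7000

(-20.7000, -4.7000)


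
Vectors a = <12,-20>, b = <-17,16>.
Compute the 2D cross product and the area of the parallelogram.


cross = 12*16 + 20*(-17) = 192 - 340 = -148
Parallelogram area = |-148| = 148

cross = -148, parallelogram area = 148


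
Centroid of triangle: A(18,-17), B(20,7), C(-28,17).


Gx = (18+20- 28)/3 = 10/3 = 3.3333
Gy = (-17+7+17)/3 = 7/3 = 2.3333

G = (3.3333, 2.3333)


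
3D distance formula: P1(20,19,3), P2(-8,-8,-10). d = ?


dx=-28, dy=-27, dz=-13
d = sqrt(784+729+169) = sqrt(1682) = 41.0122

41.0122


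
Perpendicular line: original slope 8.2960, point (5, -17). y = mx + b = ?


Perpendicular slope = -1/m1 = -1/8.2960 = -0.1205
b2 = y0 - m2*x0 = -17 + 5/8.2960 = -17 + 0.6027 = -16.3973

y = -0.1205x - 16.3973


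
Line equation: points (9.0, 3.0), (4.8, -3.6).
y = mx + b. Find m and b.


m = (-6.6)/(-4.2) = 1.5714
b = y1 - m*x1 = 3.0 - (-6.6*9.0)/(-4.2) = 3.0 - 14.1429 = -11.1429

y = 1.5714x - 11.1429


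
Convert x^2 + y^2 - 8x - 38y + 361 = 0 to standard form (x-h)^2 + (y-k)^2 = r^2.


h = -D/2 = 8/2 = 4
k = -E/2 = 38/2 = 19
r^2 = h^2 + k^2 - F = 16 + 361 - 361 = 16
r = 4

Center (4, 19), radius = 4


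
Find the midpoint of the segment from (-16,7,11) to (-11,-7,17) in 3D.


Mx = (-16- 11)/2 = -13.5000
My = (7- 7)/2 = 0
Mz = (11+17)/2 = 14.0000

M = (-13.5000, 0, 14.0000)


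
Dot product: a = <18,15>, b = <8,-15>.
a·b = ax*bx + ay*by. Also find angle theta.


a·b = 18*8 + 15*(-15) = 144 - 225 = -81
|a| = sqrt(324+225) = 23.4307
|b| = sqrt(64+225) = 17.0000
cos(theta) = -81/(sqrt(549)*sqrt(289)) = -81/sqrt(158661) = -0.203353
theta = arccos(-81/sqrt(158661)) = 101.7331 degrees

a·b = -81, theta = 101.7331 deg


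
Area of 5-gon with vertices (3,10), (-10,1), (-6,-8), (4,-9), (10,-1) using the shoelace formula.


sum(xi*y_{i+1}) = 3*1 - 10*(-8) - 6*(-9) + 4*(-1) + 10*10 = 233
sum(yi*x_{i+1}) = 10*(-10) + 1*(-6) - 8*4 - 9*10 - 1*3 = -231
Area = |233 + 231|/2 = 464/2 = 232.0000

232.0000 sq units


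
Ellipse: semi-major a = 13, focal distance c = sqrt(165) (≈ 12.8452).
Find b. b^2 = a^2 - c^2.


b^2 = 13^2 - (sqrt(165))^2 = 169 - 165 = 4
b = sqrt(4) = 2

b = 2


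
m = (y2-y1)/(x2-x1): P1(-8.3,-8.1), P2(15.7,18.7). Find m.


dy = 18.7 + 8.1 = 26.8
dx = 15.7 + 8.3 = 24.0
m = 26.8/24.0 = 1.1167

m = 1.1167


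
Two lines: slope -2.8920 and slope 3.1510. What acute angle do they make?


m1-m2 = -6.043
1+m1*m2 = -8.112692
tan(theta) = |-6.043/(-8.112692)| = 0.744882
theta = arctan(|-6.043/(-8.112692)|) = 36.6818 degrees (acute angle)

36.6818 degrees


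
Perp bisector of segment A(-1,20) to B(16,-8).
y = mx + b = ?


Midpoint = (7.5, 6)
Slope of AB = dy/dx = -28/17 = -1.6471
Perp slope = -dx/dy = 17/28 = 0.6071
b = My - (perp slope)*Mx = 6 + (17*7.5)/(-28) = 6 - 4.5536 = 1.4464

y = 0.6071x + 1.4464


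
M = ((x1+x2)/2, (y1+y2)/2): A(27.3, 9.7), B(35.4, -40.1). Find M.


Mx = (27.3 + 35.4)/2 = 62.7/2 = 31.3500
My = (9.7 - 40.1)/2 = -30.4/2 = -15.2000

(31.3500, -15.2000)


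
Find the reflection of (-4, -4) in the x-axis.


Reflection rule for x-axis: (x, -y)
(-4, -4) -> (-4, 4)

(-4, 4)


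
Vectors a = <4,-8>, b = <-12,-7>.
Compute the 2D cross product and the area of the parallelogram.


cross = 4*(-7) + 8*(-12) = -28 - 96 = -124
Parallelogram area = |-124| = 124

cross = -124, parallelogram area = 124


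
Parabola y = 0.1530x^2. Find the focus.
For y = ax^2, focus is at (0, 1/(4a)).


a = 0.1530
4a = 0.6120
focus = (0, 1/0.6120) = (0, 1.6340)

Focus = (0, 1.6340)


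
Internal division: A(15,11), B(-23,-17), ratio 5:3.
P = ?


Px = (5*(-23) + 3*15)/8 = -70/8 = -8.7500
Py = (5*(-17) + 3*11)/8 = -52/8 = -6.5000

P = (-8.7500, -6.5000)


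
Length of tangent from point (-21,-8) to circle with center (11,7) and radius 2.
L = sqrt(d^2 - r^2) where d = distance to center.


d = sqrt((-21-11)^2 + (-8-7)^2) = sqrt(1024+225) = 35.3412
L = sqrt(1249.0000 - 4) = sqrt(1245.0000) = 35.2846

35.2846


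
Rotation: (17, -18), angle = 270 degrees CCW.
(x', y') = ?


cos(270) = 0, sin(270) = -1
x' = 17*0 + 18*(-1) = -18
y' = 17*(-1) - 18*0 = -17

(-18, -17)


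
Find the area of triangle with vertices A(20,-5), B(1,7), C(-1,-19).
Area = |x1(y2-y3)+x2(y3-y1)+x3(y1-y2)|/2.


20*(7+ 19) = 520
1*(-19+ 5) = -14
-1*(-5-7) = 12
sum = 518
Area = |518|/2 = 259.0000

259.0000 sq units


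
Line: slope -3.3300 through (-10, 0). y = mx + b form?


y - 0 = -3.3300(x + 10)
y = -3.3300x + 0 + 3.3300*(-10)
y = -3.3300x - 33.3000

y = -3.3300x - 33.3000


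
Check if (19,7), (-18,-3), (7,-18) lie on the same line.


19*(-3+ 18) - 18*(-18-7) + 7*(7+ 3)
= 285 + 450 + 70 = 805

No, not collinear (determinant = 805)


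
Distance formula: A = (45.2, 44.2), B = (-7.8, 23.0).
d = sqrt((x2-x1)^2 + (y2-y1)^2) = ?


dx = -7.8 - 45.2 = -53.0
dy = 23.0 - 44.2 = -21.2
d = sqrt(2809.0 + 449.44) = sqrt(3258.44) = 57.0827

57.0827


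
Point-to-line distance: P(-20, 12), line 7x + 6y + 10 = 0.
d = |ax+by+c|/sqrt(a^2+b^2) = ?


|7*(-20) + 6*12 + 10| = |-58| = 58
sqrt(49 + 36) = sqrt(85) = 9.2195
d = 58/sqrt(85) = 6.2910

6.2910


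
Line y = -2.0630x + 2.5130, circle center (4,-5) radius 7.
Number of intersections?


Substitute y = -2.0630x + 2.5130: (x-4)^2 + (-2.0630x+2.5130+ 5)^2 = 49
Expand to Ax^2 + Bx + C = 0, where b-k = 7.513
A = 1+m^2 = 5.255969
B = 2(m(b-k) - h) = 2(-2.0630*7.513 - 4) = -38.998638
C = h^2 + (b-k)^2 - r^2 = 16 + 56.445169 - 49 = 23.445169
disc = B^2-4AC = 1520.8938 - 492.9083 = 1027.9855
disc > 0

2 intersection points


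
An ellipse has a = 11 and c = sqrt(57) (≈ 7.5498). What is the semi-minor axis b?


b^2 = 11^2 - (sqrt(57))^2 = 121 - 57 = 64
b = sqrt(64) = 8

b = 8


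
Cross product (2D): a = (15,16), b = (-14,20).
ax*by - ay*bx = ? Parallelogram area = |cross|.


cross = 15*20 - 16*(-14) = 300 + 224 = 524
Parallelogram area = |524| = 524

cross = 524, parallelogram area = 524


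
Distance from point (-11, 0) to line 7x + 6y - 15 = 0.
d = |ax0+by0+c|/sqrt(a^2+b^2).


|7*(-11) + 6*0 - 15| = |-92| = 92
sqrt(49 + 36) = sqrt(85) = 9.2195
d = 92/sqrt(85) = 9.9788

9.9788


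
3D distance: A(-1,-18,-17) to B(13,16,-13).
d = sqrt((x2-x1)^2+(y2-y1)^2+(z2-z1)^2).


dx=14, dy=34, dz=4
d = sqrt(196+1156+16) = sqrt(1368) = 36.9865

36.9865


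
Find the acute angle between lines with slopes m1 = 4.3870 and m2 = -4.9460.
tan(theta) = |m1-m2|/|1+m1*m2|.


m1-m2 = 9.333
1+m1*m2 = -20.698102
tan(theta) = |9.333/(-20.698102)| = 0.450911
theta = arctan(|9.333/(-20.698102)|) = 24.2711 degrees (acute angle)

24.2711 degrees


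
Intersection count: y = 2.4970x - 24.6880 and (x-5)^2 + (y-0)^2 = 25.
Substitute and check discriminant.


Substitute y = 2.4970x - 24.6880: (x-5)^2 + (2.4970x- 24.6880-0)^2 = 25
Expand to Ax^2 + Bx + C = 0, where b-k = -24.688
A = 1+m^2 = 7.235009
B = 2(m(b-k) - h) = 2(2.4970*(-24.688) - 5) = -133.291872
C = h^2 + (b-k)^2 - r^2 = 25 + 609.497344 - 25 = 609.497344
disc = B^2-4AC = 17766.7231 - 17638.8751 = 127.8480
disc > 0

2 intersection points


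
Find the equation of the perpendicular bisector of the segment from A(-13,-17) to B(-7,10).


Midpoint = (-10, -3.5)
Slope of AB = dy/dx = 27/6 = 4.5000
Perp slope = -dx/dy = -6/27 = -0.2222
b = My - (perp slope)*Mx = -3.5 + (6*(-10))/27 = -3.5 - 2.2222 = -5.7222

y = -0.2222x - 5.7222


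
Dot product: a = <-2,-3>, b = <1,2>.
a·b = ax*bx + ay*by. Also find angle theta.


a·b = -2*1 - 3*2 = -2 - 6 = -8
|a| = sqrt(4+9) = 3.6056
|b| = sqrt(1+4) = 2.2361
cos(theta) = -8/(sqrt(13)*sqrt(5)) = -8/sqrt(65) = -0.992278
theta = arccos(-8/sqrt(65)) = 172.8750 degrees

a·b = -8, theta = 172.8750 deg


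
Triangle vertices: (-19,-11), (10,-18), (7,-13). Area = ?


-19*(-18+ 13) = 95
10*(-13+ 11) = -20
7*(-11+ 18) = 49
sum = 124
Area = |124|/2 = 62.0000

62.0000 sq units


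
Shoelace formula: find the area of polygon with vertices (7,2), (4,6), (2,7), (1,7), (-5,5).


sum(xi*y_{i+1}) = 7*6 + 4*7 + 2*7 + 1*5 - 5*2 = 79
sum(yi*x_{i+1}) = 2*4 + 6*2 + 7*1 + 7*(-5) + 5*7 = 27
Area = |79 - 27|/2 = 52/2 = 26.0000

26.0000 sq units


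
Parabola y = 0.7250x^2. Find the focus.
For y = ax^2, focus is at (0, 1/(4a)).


a = 0.7250
4a = 2.9000
focus = (0, 1/2.9000) = (0, 0.3448)

Focus = (0, 0.3448)


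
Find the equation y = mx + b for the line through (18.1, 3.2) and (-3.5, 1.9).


m = (-1.3)/(-21.6) = 0.0602
b = y1 - m*x1 = 3.2 - (-1.3*18.1)/(-21.6) = 3.2 - 1.0894 = 2.1106

y = 0.0602x + 2.1106


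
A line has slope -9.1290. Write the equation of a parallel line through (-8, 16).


Parallel lines have equal slopes.
m2 = -9.1290
b2 = 16 + 9.1290*(-8) = -57.0320

y = -9.1290x - 57.0320


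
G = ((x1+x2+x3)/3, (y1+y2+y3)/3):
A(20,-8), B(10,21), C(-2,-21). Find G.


Gx = (20+10- 2)/3 = 28/3 = 9.3333
Gy = (-8+21- 21)/3 = -8/3 = -2.6667

G = (9.3333, -2.6667)


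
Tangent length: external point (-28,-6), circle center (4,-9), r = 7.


d = sqrt((-28-4)^2 + (-6+ 9)^2) = sqrt(1024+9) = 32.1403
L = sqrt(1033.0000 - 49) = sqrt(984.0000) = 31.3688

31.3688


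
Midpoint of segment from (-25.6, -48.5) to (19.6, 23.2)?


Mx = (-25.6 + 19.6)/2 = -6.0/2 = -3.0000
My = (-48.5 + 23.2)/2 = -25.3/2 = -12.6500

(-3.0000, -12.6500)


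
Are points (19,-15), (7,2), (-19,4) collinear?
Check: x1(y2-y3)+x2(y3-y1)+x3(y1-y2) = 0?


19*(2-4) + 7*(4+ 15) - 19*(-15-2)
= -38 + 133 + 323 = 418

No, not collinear (determinant = 418)


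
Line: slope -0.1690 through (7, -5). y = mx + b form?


y + 5 = -0.1690(x - 7)
y = -0.1690x - 5 + 0.1690*7
y = -0.1690x - 3.8170

y = -0.1690x - 3.8170


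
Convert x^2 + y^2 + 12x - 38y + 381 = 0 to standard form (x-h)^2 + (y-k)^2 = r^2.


h = -D/2 = -12/2 = -6
k = -E/2 = 38/2 = 19
r^2 = h^2 + k^2 - F = 36 + 361 - 381 = 16
r = 4

Center (-6, 19), radius = 4


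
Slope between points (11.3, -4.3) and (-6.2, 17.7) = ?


dy = 17.7 + 4.3 = 22.0
dx = -6.2 - 11.3 = -17.5
m = 22.0/(-17.5) = -1.2571

m = -1.2571


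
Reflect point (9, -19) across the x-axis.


Reflection rule for x-axis: (x, -y)
(9, -19) -> (9, 19)

(9, 19)


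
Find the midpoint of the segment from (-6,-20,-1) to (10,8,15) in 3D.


Mx = (-6+10)/2 = 2.0000
My = (-20+8)/2 = -6.0000
Mz = (-1+15)/2 = 7.0000

M = (2.0000, -6.0000, 7.0000)


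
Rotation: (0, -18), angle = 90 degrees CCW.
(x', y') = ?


cos(90) = 0, sin(90) = 1
x' = 0*0 + 18*1 = 18
y' = 0*1 - 18*0 = 0

(18, 0)


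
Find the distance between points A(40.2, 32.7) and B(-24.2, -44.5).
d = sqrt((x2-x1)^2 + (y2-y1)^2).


dx = -24.2 - 40.2 = -64.4
dy = -44.5 - 32.7 = -77.2
d = sqrt(4147.36 + 5959.84) = sqrt(10107.2) = 100.5346

100.5346


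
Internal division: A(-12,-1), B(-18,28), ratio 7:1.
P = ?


Px = (7*(-18) + 1*(-12))/8 = -138/8 = -17.2500
Py = (7*28 + 1*(-1))/8 = 195/8 = 24.3750

P = (-17.2500, 24.3750)


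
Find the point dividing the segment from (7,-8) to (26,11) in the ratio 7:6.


Px = (7*26 + 6*7)/13 = 224/13 = 17.2308
Py = (7*11 + 6*(-8))/13 = 29/13 = 2.2308

P = (17.2308, 2.2308)


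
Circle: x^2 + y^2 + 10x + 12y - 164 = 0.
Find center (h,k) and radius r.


h = -D/2 = -10/2 = -5
k = -E/2 = -12/2 = -6
r^2 = h^2 + k^2 - F = 25 + 36 + 164 = 225
r = 15

Center (-5, -6), radius = 15


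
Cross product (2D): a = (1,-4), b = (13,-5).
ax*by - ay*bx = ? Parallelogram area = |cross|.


cross = 1*(-5) + 4*13 = -5 + 52 = 47
Parallelogram area = |47| = 47

cross = 47, parallelogram area = 47


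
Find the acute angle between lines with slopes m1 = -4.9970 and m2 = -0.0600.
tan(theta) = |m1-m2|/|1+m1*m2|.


m1-m2 = -4.937
1+m1*m2 = 1.29982
tan(theta) = |-4.937/1.29982| = 3.798218
theta = arctan(|-4.937/1.29982|) = 75.2498 degrees (acute angle)

75.2498 degrees


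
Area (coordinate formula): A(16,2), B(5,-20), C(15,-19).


16*(-20+ 19) = -16
5*(-19-2) = -105
15*(2+ 20) = 330
sum = 209
Area = |209|/2 = 104.5000

104.5000 sq units


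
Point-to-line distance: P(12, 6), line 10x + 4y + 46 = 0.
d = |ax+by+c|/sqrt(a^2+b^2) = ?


|10*12 + 4*6 + 46| = |190| = 190
sqrt(100 + 16) = sqrt(116) = 10.7703
d = 190/sqrt(116) = 17.6411

17.6411


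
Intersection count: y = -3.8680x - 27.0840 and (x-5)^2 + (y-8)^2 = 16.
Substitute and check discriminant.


Substitute y = -3.8680x - 27.0840: (x-5)^2 + (-3.8680x- 27.0840-8)^2 = 16
Expand to Ax^2 + Bx + C = 0, where b-k = -35.084
A = 1+m^2 = 15.961424
B = 2(m(b-k) - h) = 2(-3.8680*(-35.084) - 5) = 261.409824
C = h^2 + (b-k)^2 - r^2 = 25 + 1230.887056 - 16 = 1239.887056
disc = B^2-4AC = 68335.0961 - 79161.4521 = -10826.3560
disc < 0

0 intersection points


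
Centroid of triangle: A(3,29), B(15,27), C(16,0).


Gx = (3+15+16)/3 = 34/3 = 11.3333
Gy = (29+27+0)/3 = 56/3 = 18.6667

G = (11.3333, 18.6667)


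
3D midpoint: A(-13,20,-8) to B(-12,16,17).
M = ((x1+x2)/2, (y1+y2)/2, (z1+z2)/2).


Mx = (-13- 12)/2 = -12.5000
My = (20+16)/2 = 18.0000
Mz = (-8+17)/2 = 4.5000

M = (-12.5000, 18.0000, 4.5000)


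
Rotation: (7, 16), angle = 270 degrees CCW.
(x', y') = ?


cos(270) = 0, sin(270) = -1
x' = 7*0 - 16*(-1) = 16
y' = 7*(-1) + 16*0 = -7

(16, -7)


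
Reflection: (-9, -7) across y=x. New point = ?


Reflection rule for y=x: (y, x)
(-9, -7) -> (-7, -9)

(-7, -9)


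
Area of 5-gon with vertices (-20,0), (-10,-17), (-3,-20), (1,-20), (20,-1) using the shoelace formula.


sum(xi*y_{i+1}) = -20*(-17) - 10*(-20) - 3*(-20) + 1*(-1) + 20*0 = 599
sum(yi*x_{i+1}) = 0*(-10) - 17*(-3) - 20*1 - 20*20 - 1*(-20) = -349
Area = |599 + 349|/2 = 948/2 = 474.0000

474.0000 sq units


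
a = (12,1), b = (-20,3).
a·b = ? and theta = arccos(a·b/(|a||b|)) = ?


a·b = 12*(-20) + 1*3 = -240 + 3 = -237
|a| = sqrt(144+1) = 12.0416
|b| = sqrt(400+9) = 20.2237
cos(theta) = -237/(sqrt(145)*sqrt(409)) = -237/sqrt(59305) = -0.973201
theta = arccos(-237/sqrt(59305)) = 166.7056 degrees

a·b = -237, theta = 166.7056 deg


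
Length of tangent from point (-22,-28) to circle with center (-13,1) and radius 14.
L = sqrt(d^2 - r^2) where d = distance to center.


d = sqrt((-22+ 13)^2 + (-28-1)^2) = sqrt(81+841) = 30.3645
L = sqrt(922.0000 - 196) = sqrt(726.0000) = 26.9444

26.9444


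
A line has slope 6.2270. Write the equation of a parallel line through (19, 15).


Parallel lines have equal slopes.
m2 = 6.2270
b2 = 15 - 6.2270*19 = -103.3130

y = 6.2270x - 103.3130


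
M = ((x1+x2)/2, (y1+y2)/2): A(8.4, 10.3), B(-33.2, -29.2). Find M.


Mx = (8.4 - 33.2)/2 = -24.8/2 = -12.4000
My = (10.3 - 29.2)/2 = -18.9/2 = -9.4500

(-12.4000, -9.4500)


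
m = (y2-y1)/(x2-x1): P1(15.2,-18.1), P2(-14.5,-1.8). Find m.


dy = -1.8 + 18.1 = 16.3
dx = -14.5 - 15.2 = -29.7
m = 16.3/(-29.7) = -0.5488

m = -0.5488


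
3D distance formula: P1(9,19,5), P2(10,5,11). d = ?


dx=1, dy=-14, dz=6
d = sqrt(1+196+36) = sqrt(233) = 15.2643

15.2643
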